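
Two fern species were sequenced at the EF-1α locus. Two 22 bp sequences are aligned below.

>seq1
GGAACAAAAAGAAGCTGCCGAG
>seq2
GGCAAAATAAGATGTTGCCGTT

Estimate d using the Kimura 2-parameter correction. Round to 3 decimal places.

Of 22 sites, 1 differences are transitions and 6 are transversions, so P = 1/22 ≈ 0.045455 and Q = 6/22 ≈ 0.272727.
Under the Kimura two-parameter model, d = −½ ln(1 − 2P − Q) − ¼ ln(1 − 2Q).
1 − 2P − Q = 0.636363, giving −½ ln(0.636363) = 0.225993.
1 − 2Q = 0.454546, giving −¼ ln(0.454546) = 0.197114.
d = 0.225993 + 0.197114 = 0.423107.

0.423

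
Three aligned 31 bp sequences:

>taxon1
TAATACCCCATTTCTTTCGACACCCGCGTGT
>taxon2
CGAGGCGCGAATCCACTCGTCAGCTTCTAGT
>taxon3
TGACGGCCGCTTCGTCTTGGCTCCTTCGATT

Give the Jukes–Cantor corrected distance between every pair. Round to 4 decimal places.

taxon1–taxon2: 16/31 sites differ → p ≈ 0.516129, d = −0.75 ln(1 − 0.688172) = 0.873978 ≈ 0.8740.
taxon1–taxon3: 16/31 sites differ → p ≈ 0.516129, d = −0.75 ln(1 − 0.688172) = 0.873978 ≈ 0.8740.
taxon2–taxon3: 14/31 sites differ → p ≈ 0.451613, d = −0.75 ln(1 − 0.602151) = 0.691262 ≈ 0.6913.

d(taxon1,taxon2) = 0.8740, d(taxon1,taxon3) = 0.8740, d(taxon2,taxon3) = 0.6913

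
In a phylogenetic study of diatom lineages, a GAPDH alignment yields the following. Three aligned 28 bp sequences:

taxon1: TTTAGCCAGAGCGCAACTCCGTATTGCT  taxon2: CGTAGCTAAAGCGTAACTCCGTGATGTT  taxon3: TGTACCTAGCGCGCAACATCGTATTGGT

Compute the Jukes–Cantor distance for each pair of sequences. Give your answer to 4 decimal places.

taxon1–taxon2: 8/28 sites differ → p ≈ 0.285714, d = −0.75 ln(1 − 0.380952) = 0.359679 ≈ 0.3597.
taxon1–taxon3: 7/28 sites differ → p = 0.25, d = −0.75 ln(1 − 0.333333) = 0.304098 ≈ 0.3041.
taxon2–taxon3: 10/28 sites differ → p ≈ 0.357143, d = −0.75 ln(1 − 0.476191) = 0.484971 ≈ 0.4850.

d(taxon1,taxon2) = 0.3597, d(taxon1,taxon3) = 0.3041, d(taxon2,taxon3) = 0.4850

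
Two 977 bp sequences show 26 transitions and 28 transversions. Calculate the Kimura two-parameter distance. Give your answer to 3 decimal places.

0.057

P = 26/977 ≈ 0.026612 and Q = 28/977 ≈ 0.028659.
Under the Kimura two-parameter model, d = −½ ln(1 − 2P − Q) − ¼ ln(1 − 2Q).
1 − 2P − Q = 0.918117, giving −½ ln(0.918117) = 0.042715.
1 − 2Q = 0.942682, giving −¼ ln(0.942682) = 0.014757.
d = 0.042715 + 0.014757 = 0.057472.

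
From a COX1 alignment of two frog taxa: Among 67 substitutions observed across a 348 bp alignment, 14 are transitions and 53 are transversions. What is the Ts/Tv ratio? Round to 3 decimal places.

0.264

R = 14/53 = 0.264150… ≈ 0.264 (to 3 d.p.).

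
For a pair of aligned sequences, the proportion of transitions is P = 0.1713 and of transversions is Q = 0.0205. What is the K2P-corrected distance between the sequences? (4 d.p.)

0.2360

Under the Kimura two-parameter model, d = −½ ln(1 − 2P − Q) − ¼ ln(1 − 2Q).
1 − 2P − Q = 0.6369, giving −½ ln(0.6369) = 0.225571.
1 − 2Q = 0.959, giving −¼ ln(0.959) = 0.010466.
d = 0.225571 + 0.010466 = 0.236037.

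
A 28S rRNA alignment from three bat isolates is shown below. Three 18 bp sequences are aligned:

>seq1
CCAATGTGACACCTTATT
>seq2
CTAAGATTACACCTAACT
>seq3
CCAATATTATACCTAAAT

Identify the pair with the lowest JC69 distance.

seq2 and seq3

seq1–seq2: 6/18 differ, p = 0.333, d = 0.441.
seq1–seq3: 5/18 differ, p = 0.278, d = 0.347.
seq2–seq3: 4/18 differ, p = 0.222, d = 0.264.
The smallest distance is between seq2 and seq3.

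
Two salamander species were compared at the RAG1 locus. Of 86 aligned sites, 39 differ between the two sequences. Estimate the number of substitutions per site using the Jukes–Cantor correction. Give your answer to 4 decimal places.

p = 39/86 ≈ 0.453488.
d = −(3/4) ln(1 − 4p/3) = −0.75 ln(1 − 0.604651) = −0.75 ln(0.395349)
  = −0.75 × (-0.927986) = 0.695990 substitutions/site.

0.6960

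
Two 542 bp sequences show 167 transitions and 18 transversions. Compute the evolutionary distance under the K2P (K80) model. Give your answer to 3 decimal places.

0.541

P = 167/542 ≈ 0.308118 and Q = 18/542 ≈ 0.03321.
Under the Kimura two-parameter model, d = −½ ln(1 − 2P − Q) − ¼ ln(1 − 2Q).
1 − 2P − Q = 0.350554, giving −½ ln(0.350554) = 0.524120.
1 − 2Q = 0.93358, giving −¼ ln(0.93358) = 0.017182.
d = 0.524120 + 0.017182 = 0.541302.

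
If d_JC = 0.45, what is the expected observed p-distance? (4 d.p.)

0.3384

p = (3/4)(1 − e^(−4d/3)) = 0.75 × (1 − e^(-0.6)) = 0.75 × (1 − 0.548812) = 0.338391.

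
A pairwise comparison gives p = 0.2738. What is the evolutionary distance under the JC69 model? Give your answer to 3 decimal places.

0.341

d = −(3/4) ln(1 − 4p/3) = −0.75 ln(1 − 0.365067) = −0.75 ln(0.634933)
  = −0.75 × (-0.454236) = 0.340677 substitutions/site.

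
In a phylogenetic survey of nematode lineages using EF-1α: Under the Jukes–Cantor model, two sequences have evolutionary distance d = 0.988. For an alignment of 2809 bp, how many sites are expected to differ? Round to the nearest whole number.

1542

Invert JC69: p = (3/4)(1 − e^(−4d/3)) = 0.75 × (1 − e^(-1.317333)) = 0.75 × (1 − 0.267849) = 0.549113.
Expected differing sites = pL ≈ 0.549113 × 2809 = 1542.458417 ≈ 1542.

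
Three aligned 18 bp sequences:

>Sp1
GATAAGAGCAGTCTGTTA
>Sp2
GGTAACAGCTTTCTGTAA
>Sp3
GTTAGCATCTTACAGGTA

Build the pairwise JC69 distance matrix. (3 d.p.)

d(Sp1,Sp2) = 0.347, d(Sp1,Sp3) = 0.824, d(Sp2,Sp3) = 0.548

Sp1–Sp2: 5/18 sites differ → p ≈ 0.277778, d = −0.75 ln(1 − 0.370371) = 0.346968 ≈ 0.347.
Sp1–Sp3: 9/18 sites differ → p = 0.5, d = −0.75 ln(1 − 0.666667) = 0.823960 ≈ 0.824.
Sp2–Sp3: 7/18 sites differ → p ≈ 0.388889, d = −0.75 ln(1 − 0.518519) = 0.548166 ≈ 0.548.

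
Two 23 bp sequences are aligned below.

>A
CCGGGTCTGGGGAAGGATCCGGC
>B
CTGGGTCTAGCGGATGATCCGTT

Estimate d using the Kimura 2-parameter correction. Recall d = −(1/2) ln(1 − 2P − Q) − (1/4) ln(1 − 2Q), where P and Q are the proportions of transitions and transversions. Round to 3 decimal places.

Of 23 sites, 4 differences are transitions and 3 are transversions, so P = 4/23 ≈ 0.173913 and Q = 3/23 ≈ 0.130435.
Under the Kimura two-parameter model, d = −½ ln(1 − 2P − Q) − ¼ ln(1 − 2Q).
1 − 2P − Q = 0.521739, giving −½ ln(0.521739) = 0.325294.
1 − 2Q = 0.73913, giving −¼ ln(0.73913) = 0.075570.
d = 0.325294 + 0.075570 = 0.400864.

0.401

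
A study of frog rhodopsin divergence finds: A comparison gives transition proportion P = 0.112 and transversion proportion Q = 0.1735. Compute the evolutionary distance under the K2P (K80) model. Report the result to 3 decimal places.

0.360

Under the Kimura two-parameter model, d = −½ ln(1 − 2P − Q) − ¼ ln(1 − 2Q).
1 − 2P − Q = 0.6025, giving −½ ln(0.6025) = 0.253334.
1 − 2Q = 0.653, giving −¼ ln(0.653) = 0.106545.
d = 0.253334 + 0.106545 = 0.359879.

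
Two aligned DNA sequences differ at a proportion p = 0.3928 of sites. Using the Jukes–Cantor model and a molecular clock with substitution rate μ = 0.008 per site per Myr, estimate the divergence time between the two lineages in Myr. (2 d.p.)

d = −(3/4) ln(1 − 4p/3) = −0.75 ln(1 − 0.523733) = −0.75 ln(0.476267)
  = −0.75 × (-0.741777) = 0.556333 substitutions/site.
Under a molecular clock d = 2μt, so t = d/(2μ) = 0.556333 / (2 × 0.008) = 34.77 Myr.

34.77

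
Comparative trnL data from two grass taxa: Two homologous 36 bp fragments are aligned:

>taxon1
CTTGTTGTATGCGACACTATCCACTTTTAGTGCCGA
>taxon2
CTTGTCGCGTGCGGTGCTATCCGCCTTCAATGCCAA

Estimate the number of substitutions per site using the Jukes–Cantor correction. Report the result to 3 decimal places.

0.392

The sequences differ at 11 of 36 sites, so p = 11/36 ≈ 0.305556.
d = −(3/4) ln(1 − 4p/3) = −0.75 ln(1 − 0.407408) = −0.75 ln(0.592592)
  = −0.75 × (-0.523249) = 0.392437 substitutions/site.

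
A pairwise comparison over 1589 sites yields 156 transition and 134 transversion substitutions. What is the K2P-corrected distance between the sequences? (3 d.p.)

0.211

P = 156/1589 ≈ 0.098175 and Q = 134/1589 ≈ 0.08433.
Under the Kimura two-parameter model, d = −½ ln(1 − 2P − Q) − ¼ ln(1 − 2Q).
1 − 2P − Q = 0.71932, giving −½ ln(0.71932) = 0.164724.
1 − 2Q = 0.83134, giving −¼ ln(0.83134) = 0.046179.
d = 0.164724 + 0.046179 = 0.210903.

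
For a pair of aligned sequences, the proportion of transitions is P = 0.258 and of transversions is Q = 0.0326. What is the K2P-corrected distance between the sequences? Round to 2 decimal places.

Under the Kimura two-parameter model, d = −½ ln(1 − 2P − Q) − ¼ ln(1 − 2Q).
1 − 2P − Q = 0.4514, giving −½ ln(0.4514) = 0.397701.
1 − 2Q = 0.9348, giving −¼ ln(0.9348) = 0.016856.
d = 0.397701 + 0.016856 = 0.414557.

0.41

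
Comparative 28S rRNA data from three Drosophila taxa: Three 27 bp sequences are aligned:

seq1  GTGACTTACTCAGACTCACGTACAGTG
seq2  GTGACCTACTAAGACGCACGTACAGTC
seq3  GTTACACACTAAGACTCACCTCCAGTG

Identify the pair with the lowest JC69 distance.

seq1–seq2: 4/27 differ, p = 0.148, d = 0.165.
seq1–seq3: 6/27 differ, p = 0.222, d = 0.264.
seq2–seq3: 7/27 differ, p = 0.259, d = 0.318.
The smallest distance is between seq1 and seq2.

seq1 and seq2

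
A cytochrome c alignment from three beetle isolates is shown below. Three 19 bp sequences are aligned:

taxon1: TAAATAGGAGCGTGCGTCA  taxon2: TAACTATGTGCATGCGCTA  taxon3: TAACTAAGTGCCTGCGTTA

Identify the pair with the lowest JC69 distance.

taxon2 and taxon3

taxon1–taxon2: 6/19 differ, p = 0.316, d = 0.410.
taxon1–taxon3: 5/19 differ, p = 0.263, d = 0.324.
taxon2–taxon3: 3/19 differ, p = 0.158, d = 0.177.
The smallest distance is between taxon2 and taxon3.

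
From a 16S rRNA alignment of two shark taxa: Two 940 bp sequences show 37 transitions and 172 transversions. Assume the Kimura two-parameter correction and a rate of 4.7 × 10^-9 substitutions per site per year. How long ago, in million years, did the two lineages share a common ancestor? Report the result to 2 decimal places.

28.26

P = 37/940 ≈ 0.039362 and Q = 172/940 ≈ 0.182979.
Under the Kimura two-parameter model, d = −½ ln(1 − 2P − Q) − ¼ ln(1 − 2Q).
1 − 2P − Q = 0.738297, giving −½ ln(0.738297) = 0.151705.
1 − 2Q = 0.634042, giving −¼ ln(0.634042) = 0.113910.
d = 0.151705 + 0.113910 = 0.265615.
Under a molecular clock d = 2μt, so t = d/(2μ) = 0.265615 / (2 × 4.7 × 10^-9) = 28.26 million years.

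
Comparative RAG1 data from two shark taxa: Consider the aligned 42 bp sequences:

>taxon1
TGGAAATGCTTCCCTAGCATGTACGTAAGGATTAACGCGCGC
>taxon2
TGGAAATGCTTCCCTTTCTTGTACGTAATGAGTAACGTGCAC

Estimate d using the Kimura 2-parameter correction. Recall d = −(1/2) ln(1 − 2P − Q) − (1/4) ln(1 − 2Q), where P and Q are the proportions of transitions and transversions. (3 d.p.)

Of 42 sites, 2 differences are transitions and 5 are transversions, so P = 2/42 ≈ 0.047619 and Q = 5/42 ≈ 0.119048.
Under the Kimura two-parameter model, d = −½ ln(1 − 2P − Q) − ¼ ln(1 − 2Q).
1 − 2P − Q = 0.785714, giving −½ ln(0.785714) = 0.120581.
1 − 2Q = 0.761904, giving −¼ ln(0.761904) = 0.067984.
d = 0.120581 + 0.067984 = 0.188565.

0.189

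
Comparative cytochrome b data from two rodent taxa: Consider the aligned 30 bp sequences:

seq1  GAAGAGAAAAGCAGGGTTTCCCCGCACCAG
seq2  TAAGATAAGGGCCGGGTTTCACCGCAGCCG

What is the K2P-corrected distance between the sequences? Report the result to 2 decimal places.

Of 30 sites, 2 differences are transitions and 6 are transversions, so P = 2/30 ≈ 0.066667 and Q = 6/30 = 0.2.
Under the Kimura two-parameter model, d = −½ ln(1 − 2P − Q) − ¼ ln(1 − 2Q).
1 − 2P − Q = 0.666666, giving −½ ln(0.666666) = 0.202733.
1 − 2Q = 0.6, giving −¼ ln(0.6) = 0.127706.
d = 0.202733 + 0.127706 = 0.330439.

0.33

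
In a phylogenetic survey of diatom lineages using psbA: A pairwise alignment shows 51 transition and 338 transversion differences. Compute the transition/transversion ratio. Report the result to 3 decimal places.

0.151

R = 51/338 = 0.150887… ≈ 0.151 (to 3 d.p.).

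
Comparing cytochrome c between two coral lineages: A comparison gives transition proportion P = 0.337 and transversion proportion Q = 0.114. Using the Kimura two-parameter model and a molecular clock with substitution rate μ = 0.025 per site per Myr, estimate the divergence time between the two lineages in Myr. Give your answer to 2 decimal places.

Under the Kimura two-parameter model, d = −½ ln(1 − 2P − Q) − ¼ ln(1 − 2Q).
1 − 2P − Q = 0.212, giving −½ ln(0.212) = 0.775585.
1 − 2Q = 0.772, giving −¼ ln(0.772) = 0.064693.
d = 0.775585 + 0.064693 = 0.840278.
Under a molecular clock d = 2μt, so t = d/(2μ) = 0.840278 / (2 × 0.025) = 16.81 Myr.

16.81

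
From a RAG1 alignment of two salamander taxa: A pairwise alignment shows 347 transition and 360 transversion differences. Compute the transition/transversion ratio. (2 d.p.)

0.96

R = 347/360 = 0.963888… ≈ 0.96 (to 2 d.p.).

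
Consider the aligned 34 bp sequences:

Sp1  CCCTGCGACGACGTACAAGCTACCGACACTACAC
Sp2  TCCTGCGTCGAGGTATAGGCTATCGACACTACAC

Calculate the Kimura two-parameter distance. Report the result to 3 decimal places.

Of 34 sites, 4 differences are transitions and 2 are transversions, so P = 4/34 ≈ 0.117647 and Q = 2/34 ≈ 0.058824.
Under the Kimura two-parameter model, d = −½ ln(1 − 2P − Q) − ¼ ln(1 − 2Q).
1 − 2P − Q = 0.705882, giving −½ ln(0.705882) = 0.174154.
1 − 2Q = 0.882352, giving −¼ ln(0.882352) = 0.031291.
d = 0.174154 + 0.031291 = 0.205445.

0.205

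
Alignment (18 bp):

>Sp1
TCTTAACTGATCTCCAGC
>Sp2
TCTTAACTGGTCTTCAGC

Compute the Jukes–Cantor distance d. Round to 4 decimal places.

0.1203

The sequences differ at 2 of 18 sites (10, 14), so p = 2/18 ≈ 0.111111.
d = −(3/4) ln(1 − 4p/3) = −0.75 ln(1 − 0.148148) = −0.75 ln(0.851852)
  = −0.75 × (-0.160342) = 0.120257 substitutions/site.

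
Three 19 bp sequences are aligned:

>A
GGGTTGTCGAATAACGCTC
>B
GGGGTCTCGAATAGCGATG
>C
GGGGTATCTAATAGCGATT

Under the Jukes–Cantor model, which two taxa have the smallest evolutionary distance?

B and C

A–B: 5/19 differ, p = 0.263, d = 0.324.
A–C: 6/19 differ, p = 0.316, d = 0.410.
B–C: 3/19 differ, p = 0.158, d = 0.177.
The smallest distance is between B and C.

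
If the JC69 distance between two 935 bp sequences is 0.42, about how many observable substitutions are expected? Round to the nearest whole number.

Invert JC69: p = (3/4)(1 − e^(−4d/3)) = 0.75 × (1 − e^(-0.56)) = 0.75 × (1 − 0.571209) = 0.321593.
Expected differing sites = pL ≈ 0.321593 × 935 = 300.689455 ≈ 301.

301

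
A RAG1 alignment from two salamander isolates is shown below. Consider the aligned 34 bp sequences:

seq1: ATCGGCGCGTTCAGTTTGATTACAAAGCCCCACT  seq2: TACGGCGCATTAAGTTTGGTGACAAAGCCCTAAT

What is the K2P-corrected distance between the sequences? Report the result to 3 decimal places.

Of 34 sites, 3 differences are transitions and 5 are transversions, so P = 3/34 ≈ 0.088235 and Q = 5/34 ≈ 0.147059.
Under the Kimura two-parameter model, d = −½ ln(1 − 2P − Q) − ¼ ln(1 − 2Q).
1 − 2P − Q = 0.676471, giving −½ ln(0.676471) = 0.195433.
1 − 2Q = 0.705882, giving −¼ ln(0.705882) = 0.087077.
d = 0.195433 + 0.087077 = 0.282510.

0.283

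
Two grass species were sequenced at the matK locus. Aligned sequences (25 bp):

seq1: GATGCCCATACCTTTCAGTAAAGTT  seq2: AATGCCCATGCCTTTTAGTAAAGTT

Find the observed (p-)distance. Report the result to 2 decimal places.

The sequences differ at 3 of 25 positions (sites 1, 10, 16).
p = 3/25 = 0.12.

0.12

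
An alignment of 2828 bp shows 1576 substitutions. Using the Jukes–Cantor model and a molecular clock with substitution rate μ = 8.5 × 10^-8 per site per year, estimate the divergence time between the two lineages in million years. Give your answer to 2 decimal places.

p = 1576/2828 ≈ 0.557284.
d = −(3/4) ln(1 − 4p/3) = −0.75 ln(1 − 0.743045) = −0.75 ln(0.256955)
  = −0.75 × (-1.358854) = 1.019141 substitutions/site.
Under a molecular clock d = 2μt, so t = d/(2μ) = 1.019141 / (2 × 8.5 × 10^-8) = 5.99 million years.

5.99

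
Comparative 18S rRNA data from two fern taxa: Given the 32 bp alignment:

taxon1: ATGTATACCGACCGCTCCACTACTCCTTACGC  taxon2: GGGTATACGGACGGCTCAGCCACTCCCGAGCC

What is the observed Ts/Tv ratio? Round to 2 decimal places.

0.57

Transitions are A↔G and C↔T; transversions are all other mismatches.
Transitions: 4. Transversions: 7.
R = 4/7 = 0.571428… ≈ 0.57 (to 2 d.p.).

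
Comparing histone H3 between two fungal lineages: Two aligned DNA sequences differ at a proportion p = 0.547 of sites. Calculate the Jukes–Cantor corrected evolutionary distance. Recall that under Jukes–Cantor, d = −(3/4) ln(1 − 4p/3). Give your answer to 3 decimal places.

d = −(3/4) ln(1 − 4p/3) = −0.75 ln(1 − 0.729333) = −0.75 ln(0.270667)
  = −0.75 × (-1.306866) = 0.980150 substitutions/site.

0.980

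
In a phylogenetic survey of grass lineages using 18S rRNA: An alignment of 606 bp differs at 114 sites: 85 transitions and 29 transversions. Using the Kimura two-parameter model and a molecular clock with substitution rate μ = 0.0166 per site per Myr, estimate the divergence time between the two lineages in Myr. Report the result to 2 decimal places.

6.75

P = 85/606 ≈ 0.140264 and Q = 29/606 ≈ 0.047855.
Under the Kimura two-parameter model, d = −½ ln(1 − 2P − Q) − ¼ ln(1 − 2Q).
1 − 2P − Q = 0.671617, giving −½ ln(0.671617) = 0.199034.
1 − 2Q = 0.90429, giving −¼ ln(0.90429) = 0.025151.
d = 0.199034 + 0.025151 = 0.224185.
Under a molecular clock d = 2μt, so t = d/(2μ) = 0.224185 / (2 × 0.0166) = 6.75 Myr.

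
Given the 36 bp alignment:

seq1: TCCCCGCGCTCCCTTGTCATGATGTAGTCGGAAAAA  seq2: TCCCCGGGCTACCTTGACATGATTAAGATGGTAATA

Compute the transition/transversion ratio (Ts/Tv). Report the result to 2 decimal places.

Transitions are A↔G and C↔T; transversions are all other mismatches.
Transitions: 1. Transversions: 8.
R = 1/8 = 0.125 ≈ 0.13 (to 2 d.p.).

0.13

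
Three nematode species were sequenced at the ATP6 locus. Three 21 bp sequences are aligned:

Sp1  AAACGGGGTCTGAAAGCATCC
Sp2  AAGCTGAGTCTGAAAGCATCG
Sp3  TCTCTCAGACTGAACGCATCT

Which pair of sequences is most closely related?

Sp1–Sp2: 4/21 differ, p = 0.190, d = 0.220.
Sp1–Sp3: 9/21 differ, p = 0.429, d = 0.635.
Sp2–Sp3: 7/21 differ, p = 0.333, d = 0.441.
The smallest distance is between Sp1 and Sp2.

Sp1 and Sp2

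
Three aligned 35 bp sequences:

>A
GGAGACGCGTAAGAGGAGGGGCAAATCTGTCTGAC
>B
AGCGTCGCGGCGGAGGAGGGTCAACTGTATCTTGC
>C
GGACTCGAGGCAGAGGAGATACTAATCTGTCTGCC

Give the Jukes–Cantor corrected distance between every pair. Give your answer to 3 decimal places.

d(A,B) = 0.458, d(A,C) = 0.360, d(B,C) = 0.572

A–B: 12/35 sites differ → p ≈ 0.342857, d = −0.75 ln(1 − 0.457143) = 0.458182 ≈ 0.458.
A–C: 10/35 sites differ → p ≈ 0.285714, d = −0.75 ln(1 − 0.380952) = 0.359679 ≈ 0.360.
B–C: 14/35 sites differ → p = 0.4, d = −0.75 ln(1 − 0.533333) = 0.571605 ≈ 0.572.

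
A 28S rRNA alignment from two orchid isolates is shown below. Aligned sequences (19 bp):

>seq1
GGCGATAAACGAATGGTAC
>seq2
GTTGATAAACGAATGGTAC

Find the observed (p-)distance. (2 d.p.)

The sequences differ at 2 of 19 positions (sites 2, 3).
p = 2/19 = 0.105263… ≈ 0.11 (to 2 d.p.).

0.11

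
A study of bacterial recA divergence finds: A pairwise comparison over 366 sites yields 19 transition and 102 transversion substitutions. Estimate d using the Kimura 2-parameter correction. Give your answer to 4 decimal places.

0.4448

P = 19/366 ≈ 0.051913 and Q = 102/366 ≈ 0.278689.
Under the Kimura two-parameter model, d = −½ ln(1 − 2P − Q) − ¼ ln(1 − 2Q).
1 − 2P − Q = 0.617485, giving −½ ln(0.617485) = 0.241050.
1 − 2Q = 0.442622, giving −¼ ln(0.442622) = 0.203760.
d = 0.241050 + 0.203760 = 0.444810.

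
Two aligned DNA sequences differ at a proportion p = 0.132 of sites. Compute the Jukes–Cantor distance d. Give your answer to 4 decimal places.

d = −(3/4) ln(1 − 4p/3) = −0.75 ln(1 − 0.176) = −0.75 ln(0.824)
  = −0.75 × (-0.193585) = 0.145189 substitutions/site.

0.1452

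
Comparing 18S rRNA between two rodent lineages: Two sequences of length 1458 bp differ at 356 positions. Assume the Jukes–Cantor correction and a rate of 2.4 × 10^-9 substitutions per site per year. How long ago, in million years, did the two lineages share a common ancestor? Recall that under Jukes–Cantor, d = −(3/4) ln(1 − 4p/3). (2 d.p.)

p = 356/1458 ≈ 0.24417.
d = −(3/4) ln(1 − 4p/3) = −0.75 ln(1 − 0.32556) = −0.75 ln(0.67444)
  = −0.75 × (-0.393873) = 0.295405 substitutions/site.
Under a molecular clock d = 2μt, so t = d/(2μ) = 0.295405 / (2 × 2.4 × 10^-9) = 61.54 million years.

61.54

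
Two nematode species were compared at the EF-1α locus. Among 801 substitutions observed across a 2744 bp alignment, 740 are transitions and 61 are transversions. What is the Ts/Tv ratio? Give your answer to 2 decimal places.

R = 740/61 = 12.131147… ≈ 12.13 (to 2 d.p.).

12.13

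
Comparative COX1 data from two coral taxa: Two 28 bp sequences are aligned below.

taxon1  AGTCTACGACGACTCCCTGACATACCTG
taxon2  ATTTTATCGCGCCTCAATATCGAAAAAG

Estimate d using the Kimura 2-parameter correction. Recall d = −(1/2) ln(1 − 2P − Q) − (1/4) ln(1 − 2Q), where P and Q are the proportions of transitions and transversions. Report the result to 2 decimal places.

0.94

Of 28 sites, 5 differences are transitions and 10 are transversions, so P = 5/28 ≈ 0.178571 and Q = 10/28 ≈ 0.357143.
Under the Kimura two-parameter model, d = −½ ln(1 − 2P − Q) − ¼ ln(1 − 2Q).
1 − 2P − Q = 0.285715, giving −½ ln(0.285715) = 0.626380.
1 − 2Q = 0.285714, giving −¼ ln(0.285714) = 0.313191.
d = 0.626380 + 0.313191 = 0.939571.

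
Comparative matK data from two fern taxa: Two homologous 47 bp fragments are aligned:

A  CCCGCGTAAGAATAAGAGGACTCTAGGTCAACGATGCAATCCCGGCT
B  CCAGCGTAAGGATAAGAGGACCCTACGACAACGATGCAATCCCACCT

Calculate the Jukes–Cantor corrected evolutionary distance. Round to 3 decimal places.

The sequences differ at 7 of 47 sites (3, 11, 22, 26, 28, 44, 45), so p = 7/47 ≈ 0.148936.
d = −(3/4) ln(1 − 4p/3) = −0.75 ln(1 − 0.198581) = −0.75 ln(0.801419)
  = −0.75 × (-0.221371) = 0.166028 substitutions/site.

0.166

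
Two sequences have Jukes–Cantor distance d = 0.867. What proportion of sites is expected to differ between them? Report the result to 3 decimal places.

p = (3/4)(1 − e^(−4d/3)) = 0.75 × (1 − e^(-1.156)) = 0.75 × (1 − 0.314743) = 0.513943.

0.514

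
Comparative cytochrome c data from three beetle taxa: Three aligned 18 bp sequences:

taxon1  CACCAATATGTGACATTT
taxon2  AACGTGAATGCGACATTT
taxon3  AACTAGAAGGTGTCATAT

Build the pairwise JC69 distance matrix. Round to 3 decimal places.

d(taxon1,taxon2) = 0.441, d(taxon1,taxon3) = 0.548, d(taxon2,taxon3) = 0.441

taxon1–taxon2: 6/18 sites differ → p ≈ 0.333333, d = −0.75 ln(1 − 0.444444) = 0.440839 ≈ 0.441.
taxon1–taxon3: 7/18 sites differ → p ≈ 0.388889, d = −0.75 ln(1 − 0.518519) = 0.548166 ≈ 0.548.
taxon2–taxon3: 6/18 sites differ → p ≈ 0.333333, d = −0.75 ln(1 − 0.444444) = 0.440839 ≈ 0.441.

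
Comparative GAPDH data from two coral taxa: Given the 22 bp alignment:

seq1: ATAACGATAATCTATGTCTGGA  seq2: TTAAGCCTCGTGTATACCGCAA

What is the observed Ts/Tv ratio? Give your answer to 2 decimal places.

Transitions are A↔G and C↔T; transversions are all other mismatches.
Transitions: 4. Transversions: 8.
R = 4/8 = 0.50.

0.50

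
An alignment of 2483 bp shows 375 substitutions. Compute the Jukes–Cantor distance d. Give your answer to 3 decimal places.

p = 375/2483 ≈ 0.151027.
d = −(3/4) ln(1 − 4p/3) = −0.75 ln(1 − 0.201369) = −0.75 ln(0.798631)
  = −0.75 × (-0.224856) = 0.168642 substitutions/site.

0.169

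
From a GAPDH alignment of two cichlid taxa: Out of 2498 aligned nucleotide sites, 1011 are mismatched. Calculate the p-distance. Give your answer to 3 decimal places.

p = 1011/2498 = 0.404723… ≈ 0.405 (to 3 d.p.).

0.405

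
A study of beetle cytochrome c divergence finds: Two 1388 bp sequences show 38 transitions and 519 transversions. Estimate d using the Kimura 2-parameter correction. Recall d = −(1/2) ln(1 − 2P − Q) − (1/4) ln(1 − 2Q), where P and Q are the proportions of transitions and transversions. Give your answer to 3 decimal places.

P = 38/1388 ≈ 0.027378 and Q = 519/1388 ≈ 0.373919.
Under the Kimura two-parameter model, d = −½ ln(1 − 2P − Q) − ¼ ln(1 − 2Q).
1 − 2P − Q = 0.571325, giving −½ ln(0.571325) = 0.279899.
1 − 2Q = 0.252162, giving −¼ ln(0.252162) = 0.344421.
d = 0.279899 + 0.344421 = 0.624320.

0.624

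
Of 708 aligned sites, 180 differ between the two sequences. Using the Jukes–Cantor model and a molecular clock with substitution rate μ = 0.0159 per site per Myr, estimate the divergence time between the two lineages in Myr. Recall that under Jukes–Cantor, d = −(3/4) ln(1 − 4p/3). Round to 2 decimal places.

9.76

p = 180/708 ≈ 0.254237.
d = −(3/4) ln(1 − 4p/3) = −0.75 ln(1 − 0.338983) = −0.75 ln(0.661017)
  = −0.75 × (-0.413976) = 0.310482 substitutions/site.
Under a molecular clock d = 2μt, so t = d/(2μ) = 0.310482 / (2 × 0.0159) = 9.76 Myr.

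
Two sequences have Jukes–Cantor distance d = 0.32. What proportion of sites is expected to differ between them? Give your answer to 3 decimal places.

0.260

p = (3/4)(1 − e^(−4d/3)) = 0.75 × (1 − e^(-0.426667)) = 0.75 × (1 − 0.652681) = 0.260489.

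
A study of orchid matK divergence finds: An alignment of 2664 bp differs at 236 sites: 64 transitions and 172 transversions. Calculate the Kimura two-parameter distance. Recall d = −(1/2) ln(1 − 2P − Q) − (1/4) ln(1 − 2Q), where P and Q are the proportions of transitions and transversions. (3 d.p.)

P = 64/2664 ≈ 0.024024 and Q = 172/2664 ≈ 0.064565.
Under the Kimura two-parameter model, d = −½ ln(1 − 2P − Q) − ¼ ln(1 − 2Q).
1 − 2P − Q = 0.887387, giving −½ ln(0.887387) = 0.059737.
1 − 2Q = 0.87087, giving −¼ ln(0.87087) = 0.034566.
d = 0.059737 + 0.034566 = 0.094303.

0.094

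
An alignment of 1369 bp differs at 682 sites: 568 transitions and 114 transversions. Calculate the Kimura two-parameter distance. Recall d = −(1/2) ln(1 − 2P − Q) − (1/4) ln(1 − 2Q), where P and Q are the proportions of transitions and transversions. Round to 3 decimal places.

P = 568/1369 ≈ 0.414901 and Q = 114/1369 ≈ 0.083272.
Under the Kimura two-parameter model, d = −½ ln(1 − 2P − Q) − ¼ ln(1 − 2Q).
1 − 2P − Q = 0.086926, giving −½ ln(0.086926) = 1.221349.
1 − 2Q = 0.833456, giving −¼ ln(0.833456) = 0.045544.
d = 1.221349 + 0.045544 = 1.266893.

1.267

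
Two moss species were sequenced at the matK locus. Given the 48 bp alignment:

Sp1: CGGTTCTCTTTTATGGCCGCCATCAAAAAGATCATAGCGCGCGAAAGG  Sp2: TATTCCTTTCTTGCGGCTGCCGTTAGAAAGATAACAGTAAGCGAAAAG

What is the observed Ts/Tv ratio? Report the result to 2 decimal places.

Transitions are A↔G and C↔T; transversions are all other mismatches.
Transitions: 15. Transversions: 3.
R = 15/3 = 5.00.

5.00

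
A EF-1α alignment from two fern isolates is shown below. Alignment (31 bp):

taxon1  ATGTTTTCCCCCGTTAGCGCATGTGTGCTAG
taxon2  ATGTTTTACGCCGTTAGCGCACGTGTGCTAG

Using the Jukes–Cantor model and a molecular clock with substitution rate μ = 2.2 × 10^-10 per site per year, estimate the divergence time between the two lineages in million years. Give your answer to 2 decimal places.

235.48

The sequences differ at 3 of 31 sites (8, 10, 22), so p = 3/31 ≈ 0.096774.
d = −(3/4) ln(1 − 4p/3) = −0.75 ln(1 − 0.129032) = −0.75 ln(0.870968)
  = −0.75 × (-0.138150) = 0.103613 substitutions/site.
Under a molecular clock d = 2μt, so t = d/(2μ) = 0.103613 / (2 × 2.2 × 10^-10) = 235.48 million years.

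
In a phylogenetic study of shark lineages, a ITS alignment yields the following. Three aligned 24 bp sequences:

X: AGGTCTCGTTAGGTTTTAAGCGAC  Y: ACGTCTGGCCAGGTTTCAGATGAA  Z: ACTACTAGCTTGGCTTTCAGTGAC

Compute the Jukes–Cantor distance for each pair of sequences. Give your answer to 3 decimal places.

d(X,Y) = 0.520, d(X,Z) = 0.520, d(Y,Z) = 0.708

X–Y: 9/24 sites differ → p = 0.375, d = −0.75 ln(1 − 0.5) = 0.519860 ≈ 0.520.
X–Z: 9/24 sites differ → p = 0.375, d = −0.75 ln(1 − 0.5) = 0.519860 ≈ 0.520.
Y–Z: 11/24 sites differ → p ≈ 0.458333, d = −0.75 ln(1 − 0.611111) = 0.708346 ≈ 0.708.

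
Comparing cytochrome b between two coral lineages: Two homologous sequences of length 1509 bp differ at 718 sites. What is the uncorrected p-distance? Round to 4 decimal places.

p = 718/1509 = 0.475811… ≈ 0.4758 (to 4 d.p.).

0.4758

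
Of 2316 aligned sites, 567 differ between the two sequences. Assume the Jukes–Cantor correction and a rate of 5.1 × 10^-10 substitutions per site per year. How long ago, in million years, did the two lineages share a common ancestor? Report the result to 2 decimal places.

290.56

p = 567/2316 ≈ 0.244819.
d = −(3/4) ln(1 − 4p/3) = −0.75 ln(1 − 0.326425) = −0.75 ln(0.673575)
  = −0.75 × (-0.395156) = 0.296367 substitutions/site.
Under a molecular clock d = 2μt, so t = d/(2μ) = 0.296367 / (2 × 5.1 × 10^-10) = 290.56 million years.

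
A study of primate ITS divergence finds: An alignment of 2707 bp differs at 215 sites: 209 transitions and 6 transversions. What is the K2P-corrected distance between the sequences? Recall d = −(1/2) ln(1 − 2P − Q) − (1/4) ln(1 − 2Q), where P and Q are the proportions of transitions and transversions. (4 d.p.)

P = 209/2707 ≈ 0.077207 and Q = 6/2707 ≈ 0.002216.
Under the Kimura two-parameter model, d = −½ ln(1 − 2P − Q) − ¼ ln(1 − 2Q).
1 − 2P − Q = 0.84337, giving −½ ln(0.84337) = 0.085175.
1 − 2Q = 0.995568, giving −¼ ln(0.995568) = 0.001110.
d = 0.085175 + 0.001110 = 0.086285.

0.0863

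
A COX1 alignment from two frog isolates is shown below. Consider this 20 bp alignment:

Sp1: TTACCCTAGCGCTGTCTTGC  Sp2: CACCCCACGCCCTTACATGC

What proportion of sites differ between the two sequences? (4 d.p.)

0.4500

The sequences differ at 9 of 20 positions (sites 1, 2, 3, 7, 8, 11, 14, 15, 17).
p = 9/20 = 0.4500.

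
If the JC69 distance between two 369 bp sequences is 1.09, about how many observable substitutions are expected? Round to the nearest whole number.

212

Invert JC69: p = (3/4)(1 − e^(−4d/3)) = 0.75 × (1 − e^(-1.453333)) = 0.75 × (1 − 0.233790) = 0.574658.
Expected differing sites = pL ≈ 0.574658 × 369 = 212.048802 ≈ 212.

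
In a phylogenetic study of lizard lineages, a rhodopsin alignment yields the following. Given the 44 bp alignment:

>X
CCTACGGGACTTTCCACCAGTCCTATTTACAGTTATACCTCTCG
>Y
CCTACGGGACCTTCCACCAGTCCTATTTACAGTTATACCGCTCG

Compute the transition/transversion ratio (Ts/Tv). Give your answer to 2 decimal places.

1.00

Transitions are A↔G and C↔T; transversions are all other mismatches.
Transitions: 1. Transversions: 1.
R = 1/1 = 1.00.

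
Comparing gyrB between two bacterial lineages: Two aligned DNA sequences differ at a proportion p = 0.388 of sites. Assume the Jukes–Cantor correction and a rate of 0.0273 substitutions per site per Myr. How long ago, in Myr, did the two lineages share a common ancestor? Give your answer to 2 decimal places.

10.01

d = −(3/4) ln(1 − 4p/3) = −0.75 ln(1 − 0.517333) = −0.75 ln(0.482667)
  = −0.75 × (-0.728428) = 0.546321 substitutions/site.
Under a molecular clock d = 2μt, so t = d/(2μ) = 0.546321 / (2 × 0.0273) = 10.01 Myr.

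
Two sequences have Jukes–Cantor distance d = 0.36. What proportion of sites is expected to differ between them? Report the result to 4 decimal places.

0.2859

p = (3/4)(1 − e^(−4d/3)) = 0.75 × (1 − e^(-0.48)) = 0.75 × (1 − 0.618783) = 0.285913.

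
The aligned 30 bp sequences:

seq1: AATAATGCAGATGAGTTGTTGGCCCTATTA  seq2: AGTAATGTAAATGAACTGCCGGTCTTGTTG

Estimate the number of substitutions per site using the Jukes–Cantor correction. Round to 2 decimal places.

0.50

The sequences differ at 11 of 30 sites, so p = 11/30 ≈ 0.366667.
d = −(3/4) ln(1 − 4p/3) = −0.75 ln(1 − 0.488889) = −0.75 ln(0.511111)
  = −0.75 × (-0.671168) = 0.503376 substitutions/site.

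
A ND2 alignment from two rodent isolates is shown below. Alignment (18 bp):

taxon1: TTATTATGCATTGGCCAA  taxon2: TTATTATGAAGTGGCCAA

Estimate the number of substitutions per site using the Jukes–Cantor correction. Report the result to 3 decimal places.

0.120

The sequences differ at 2 of 18 sites (9, 11), so p = 2/18 ≈ 0.111111.
d = −(3/4) ln(1 − 4p/3) = −0.75 ln(1 − 0.148148) = −0.75 ln(0.851852)
  = −0.75 × (-0.160342) = 0.120257 substitutions/site.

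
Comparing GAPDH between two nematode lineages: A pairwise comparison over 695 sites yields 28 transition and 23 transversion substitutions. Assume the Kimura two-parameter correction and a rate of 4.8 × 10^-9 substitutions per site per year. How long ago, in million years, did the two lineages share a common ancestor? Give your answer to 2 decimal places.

P = 28/695 ≈ 0.040288 and Q = 23/695 ≈ 0.033094.
Under the Kimura two-parameter model, d = −½ ln(1 − 2P − Q) − ¼ ln(1 − 2Q).
1 − 2P − Q = 0.88633, giving −½ ln(0.88633) = 0.060333.
1 − 2Q = 0.933812, giving −¼ ln(0.933812) = 0.017120.
d = 0.060333 + 0.017120 = 0.077453.
Under a molecular clock d = 2μt, so t = d/(2μ) = 0.077453 / (2 × 4.8 × 10^-9) = 8.07 million years.

8.07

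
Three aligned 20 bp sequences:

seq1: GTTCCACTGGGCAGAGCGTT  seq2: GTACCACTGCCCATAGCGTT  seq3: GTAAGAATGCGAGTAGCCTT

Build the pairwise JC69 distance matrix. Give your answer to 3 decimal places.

seq1–seq2: 4/20 sites differ → p = 0.2, d = −0.75 ln(1 − 0.266667) = 0.232617 ≈ 0.233.
seq1–seq3: 9/20 sites differ → p = 0.45, d = −0.75 ln(1 − 0.6) = 0.687218 ≈ 0.687.
seq2–seq3: 7/20 sites differ → p = 0.35, d = −0.75 ln(1 − 0.466667) = 0.471457 ≈ 0.471.

d(seq1,seq2) = 0.233, d(seq1,seq3) = 0.687, d(seq2,seq3) = 0.471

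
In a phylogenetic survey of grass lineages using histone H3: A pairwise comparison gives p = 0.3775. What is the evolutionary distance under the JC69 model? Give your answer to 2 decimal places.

0.52

d = −(3/4) ln(1 − 4p/3) = −0.75 ln(1 − 0.503333) = −0.75 ln(0.496667)
  = −0.75 × (-0.699835) = 0.524876 substitutions/site.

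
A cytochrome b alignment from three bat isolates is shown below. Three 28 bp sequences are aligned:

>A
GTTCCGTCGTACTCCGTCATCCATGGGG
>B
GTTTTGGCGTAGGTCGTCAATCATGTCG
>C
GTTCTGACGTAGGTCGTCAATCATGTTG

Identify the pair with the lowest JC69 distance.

B and C

A–B: 10/28 differ, p = 0.357, d = 0.485.
A–C: 9/28 differ, p = 0.321, d = 0.420.
B–C: 3/28 differ, p = 0.107, d = 0.116.
The smallest distance is between B and C.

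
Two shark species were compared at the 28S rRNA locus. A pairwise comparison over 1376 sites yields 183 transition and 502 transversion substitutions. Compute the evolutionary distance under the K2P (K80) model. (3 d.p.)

P = 183/1376 ≈ 0.132994 and Q = 502/1376 ≈ 0.364826.
Under the Kimura two-parameter model, d = −½ ln(1 − 2P − Q) − ¼ ln(1 − 2Q).
1 − 2P − Q = 0.369186, giving −½ ln(0.369186) = 0.498227.
1 − 2Q = 0.270348, giving −¼ ln(0.270348) = 0.327011.
d = 0.498227 + 0.327011 = 0.825238.

0.825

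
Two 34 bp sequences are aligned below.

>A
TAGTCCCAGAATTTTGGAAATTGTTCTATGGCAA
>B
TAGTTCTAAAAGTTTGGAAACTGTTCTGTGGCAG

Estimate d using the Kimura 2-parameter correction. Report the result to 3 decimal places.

Of 34 sites, 6 differences are transitions and 1 are transversions, so P = 6/34 ≈ 0.176471 and Q = 1/34 ≈ 0.029412.
Under the Kimura two-parameter model, d = −½ ln(1 − 2P − Q) − ¼ ln(1 − 2Q).
1 − 2P − Q = 0.617646, giving −½ ln(0.617646) = 0.240920.
1 − 2Q = 0.941176, giving −¼ ln(0.941176) = 0.015156.
d = 0.240920 + 0.015156 = 0.256076.

0.256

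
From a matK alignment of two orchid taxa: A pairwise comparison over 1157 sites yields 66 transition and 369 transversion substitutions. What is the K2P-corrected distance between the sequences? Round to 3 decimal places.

0.538

P = 66/1157 ≈ 0.057044 and Q = 369/1157 ≈ 0.318928.
Under the Kimura two-parameter model, d = −½ ln(1 − 2P − Q) − ¼ ln(1 − 2Q).
1 − 2P − Q = 0.566984, giving −½ ln(0.566984) = 0.283712.
1 − 2Q = 0.362144, giving −¼ ln(0.362144) = 0.253928.
d = 0.283712 + 0.253928 = 0.537640.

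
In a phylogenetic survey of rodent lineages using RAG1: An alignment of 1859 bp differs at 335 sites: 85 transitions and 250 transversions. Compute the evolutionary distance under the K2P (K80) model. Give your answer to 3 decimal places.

0.206

P = 85/1859 ≈ 0.045724 and Q = 250/1859 ≈ 0.134481.
Under the Kimura two-parameter model, d = −½ ln(1 − 2P − Q) − ¼ ln(1 − 2Q).
1 − 2P − Q = 0.774071, giving −½ ln(0.774071) = 0.128046.
1 − 2Q = 0.731038, giving −¼ ln(0.731038) = 0.078322.
d = 0.128046 + 0.078322 = 0.206368.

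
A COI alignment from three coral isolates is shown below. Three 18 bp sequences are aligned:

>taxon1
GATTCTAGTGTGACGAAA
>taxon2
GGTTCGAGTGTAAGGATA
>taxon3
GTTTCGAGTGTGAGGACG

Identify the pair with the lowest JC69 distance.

taxon2 and taxon3

taxon1–taxon2: 5/18 differ, p = 0.278, d = 0.347.
taxon1–taxon3: 5/18 differ, p = 0.278, d = 0.347.
taxon2–taxon3: 4/18 differ, p = 0.222, d = 0.264.
The smallest distance is between taxon2 and taxon3.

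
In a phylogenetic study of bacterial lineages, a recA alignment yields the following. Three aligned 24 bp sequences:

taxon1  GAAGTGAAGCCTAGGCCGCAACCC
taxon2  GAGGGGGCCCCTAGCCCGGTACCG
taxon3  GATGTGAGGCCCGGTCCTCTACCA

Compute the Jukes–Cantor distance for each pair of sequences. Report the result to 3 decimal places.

taxon1–taxon2: 9/24 sites differ → p = 0.375, d = −0.75 ln(1 − 0.5) = 0.519860 ≈ 0.520.
taxon1–taxon3: 8/24 sites differ → p ≈ 0.333333, d = −0.75 ln(1 − 0.444444) = 0.440839 ≈ 0.441.
taxon2–taxon3: 11/24 sites differ → p ≈ 0.458333, d = −0.75 ln(1 − 0.611111) = 0.708346 ≈ 0.708.

d(taxon1,taxon2) = 0.520, d(taxon1,taxon3) = 0.441, d(taxon2,taxon3) = 0.708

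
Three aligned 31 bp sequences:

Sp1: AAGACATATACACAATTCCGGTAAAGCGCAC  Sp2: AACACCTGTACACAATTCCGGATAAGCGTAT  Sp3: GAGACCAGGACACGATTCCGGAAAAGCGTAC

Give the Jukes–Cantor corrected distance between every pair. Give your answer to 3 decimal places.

Sp1–Sp2: 7/31 sites differ → p ≈ 0.225806, d = −0.75 ln(1 − 0.301075) = 0.268659 ≈ 0.269.
Sp1–Sp3: 8/31 sites differ → p ≈ 0.258065, d = −0.75 ln(1 − 0.344087) = 0.316295 ≈ 0.316.
Sp2–Sp3: 7/31 sites differ → p ≈ 0.225806, d = −0.75 ln(1 − 0.301075) = 0.268659 ≈ 0.269.

d(Sp1,Sp2) = 0.269, d(Sp1,Sp3) = 0.316, d(Sp2,Sp3) = 0.269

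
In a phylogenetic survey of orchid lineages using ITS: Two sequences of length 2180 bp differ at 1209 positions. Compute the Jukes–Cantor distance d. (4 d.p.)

1.0087

p = 1209/2180 ≈ 0.554587.
d = −(3/4) ln(1 − 4p/3) = −0.75 ln(1 − 0.739449) = −0.75 ln(0.260551)
  = −0.75 × (-1.344957) = 1.008718 substitutions/site.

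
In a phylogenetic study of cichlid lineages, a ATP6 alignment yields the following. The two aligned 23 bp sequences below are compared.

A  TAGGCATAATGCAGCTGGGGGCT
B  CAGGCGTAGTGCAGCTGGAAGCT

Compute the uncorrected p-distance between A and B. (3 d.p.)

The sequences differ at 5 of 23 positions (sites 1, 6, 9, 19, 20).
p = 5/23 = 0.217391… ≈ 0.217 (to 3 d.p.).

0.217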